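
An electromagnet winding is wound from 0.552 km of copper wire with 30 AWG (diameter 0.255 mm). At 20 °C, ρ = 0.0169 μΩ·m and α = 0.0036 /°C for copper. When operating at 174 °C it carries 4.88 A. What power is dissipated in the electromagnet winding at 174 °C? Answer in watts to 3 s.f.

6760 W

ρ = 0.0169 μΩ·m = 1.69×10^-8 Ω·m
A = π(0.255/2 mm)² = π(1.2750e-04 m)² = 5.107e-08 m²
R₍20₎ = ρL/A = (1.69×10^-8)(552)/(5.107e-08) = 182.7 Ω
R₍174₎ = R₍20₎(1 + αΔT) = 182.7 × (1 + 0.0036×154) = 283.9 Ω
P = I²R = (4.88)² × 283.9 = 6760 W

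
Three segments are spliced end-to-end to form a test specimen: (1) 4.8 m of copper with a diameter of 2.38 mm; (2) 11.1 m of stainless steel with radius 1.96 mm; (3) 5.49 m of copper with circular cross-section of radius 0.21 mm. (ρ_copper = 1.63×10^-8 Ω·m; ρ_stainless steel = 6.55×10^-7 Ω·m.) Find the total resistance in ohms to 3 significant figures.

Seg 1: A = π(d/2)² = π(1.1900e-03 m)² = 4.449e-06 m²
R_1 = (1.63×10^-8)(4.8)/(4.449e-06) = 0.01759 Ω
Seg 2: A = πr² = π(1.9600e-03 m)² = 1.207e-05 m²
R_2 = (6.55×10^-7)(11.1)/(1.207e-05) = 0.6024 Ω
Seg 3: A = πr² = π(2.1000e-04 m)² = 1.385e-07 m²
R_3 = (1.63×10^-8)(5.49)/(1.385e-07) = 0.6459 Ω
R_total = R_1 + R_2 + R_3 = 1.27 Ω

1.27 Ω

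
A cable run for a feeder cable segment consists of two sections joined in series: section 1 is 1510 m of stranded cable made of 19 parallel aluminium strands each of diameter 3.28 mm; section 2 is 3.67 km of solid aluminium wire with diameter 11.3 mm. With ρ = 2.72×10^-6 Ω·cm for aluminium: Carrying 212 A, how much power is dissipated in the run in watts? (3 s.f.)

56200 W

ρ = 2.72×10^-6 Ω·cm = 2.72×10^-8 Ω·m
Section 1: A_strand = π(1.6400e-03)² = 8.450e-06 m²; R₁ = ρL/(N·A_s) = (2.72×10^-8)(1510)/(19×8.450e-06) = 0.2558 Ω
Section 2: A = π(d/2)² = π(5.6500e-03 m)² = 1.003e-04 m²
R₂ = (2.72×10^-8)(3670)/(1.003e-04) = 0.9954 Ω
R = R₁ + R₂ = 1.251 Ω
P = I²R = (212)² × 1.251 = 56200 W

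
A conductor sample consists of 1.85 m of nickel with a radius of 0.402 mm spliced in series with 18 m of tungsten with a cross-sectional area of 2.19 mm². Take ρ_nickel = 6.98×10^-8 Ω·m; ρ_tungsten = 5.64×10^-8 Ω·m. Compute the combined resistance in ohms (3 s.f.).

Segment 1: A = πr² = π(4.0200e-04 m)² = 5.077e-07 m²
R₁ = ρL/A = (6.98×10^-8)(1.85)/(5.077e-07) = 0.2543 Ω
Segment 2: A = 2.19 mm² = 2.190e-06 m²
R₂ = (5.64×10^-8)(18)/(2.190e-06) = 0.4636 Ω
R = R₁ + R₂ = 0.718 Ω

0.718 Ω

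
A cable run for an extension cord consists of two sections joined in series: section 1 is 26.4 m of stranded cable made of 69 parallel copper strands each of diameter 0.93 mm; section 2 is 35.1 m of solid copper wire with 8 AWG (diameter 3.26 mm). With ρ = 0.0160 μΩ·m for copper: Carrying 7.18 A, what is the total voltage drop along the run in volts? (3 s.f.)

0.548 V

ρ = 0.0160 μΩ·m = 1.60×10^-8 Ω·m
Section 1: A_strand = π(4.6500e-04)² = 6.793e-07 m²; R₁ = ρL/(N·A_s) = (1.60×10^-8)(26.4)/(69×6.793e-07) = 0.009012 Ω
Section 2: A = π(3.26/2 mm)² = π(1.6300e-03 m)² = 8.347e-06 m²
R₂ = (1.60×10^-8)(35.1)/(8.347e-06) = 0.06728 Ω
R = R₁ + R₂ = 0.07629 Ω
V = IR = 7.18 × 0.07629 = 0.548 V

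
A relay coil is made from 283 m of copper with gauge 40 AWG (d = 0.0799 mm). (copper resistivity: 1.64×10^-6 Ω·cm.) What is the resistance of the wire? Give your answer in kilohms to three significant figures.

ρ = 1.64×10^-6 Ω·cm = 1.64×10^-8 Ω·m
A = π(0.0799/2 mm)² = π(3.9950e-05 m)² = 5.014e-09 m²
R = ρL/A = (1.64×10^-8)(283 m)/(5.014e-09 m²) = 0.926 kΩ

0.926 kΩ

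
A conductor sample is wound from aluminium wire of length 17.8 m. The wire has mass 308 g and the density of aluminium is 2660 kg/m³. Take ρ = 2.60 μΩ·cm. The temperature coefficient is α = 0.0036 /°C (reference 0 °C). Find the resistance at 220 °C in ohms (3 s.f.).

ρ = 2.60 μΩ·cm = 2.60×10^-8 Ω·m
A = m/(density·L) = 0.308/(2660×17.8) = 6.5050e-06 m²
R = ρL/A = (2.60×10^-8)(17.8)/(6.5050e-06) = 0.07114 Ω
R(220 °C) = 0.07114 × (1 + 0.0036×220) = 0.127 Ω

0.127 Ω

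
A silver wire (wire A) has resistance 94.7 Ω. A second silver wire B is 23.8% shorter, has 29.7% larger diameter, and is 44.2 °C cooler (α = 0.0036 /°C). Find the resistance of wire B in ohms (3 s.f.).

36.1 Ω

R ∝ ρL/d² with ρ ∝ (1+αΔT), so R_B/R_A = (1 − 23.8/100) × (1 + 29.7/100)⁻² × (1 − 0.0036×44.2)
= 0.762 × 0.5945 × 0.8409 = 0.3809
R_B = 0.3809 × 94.7 = 36.1 Ω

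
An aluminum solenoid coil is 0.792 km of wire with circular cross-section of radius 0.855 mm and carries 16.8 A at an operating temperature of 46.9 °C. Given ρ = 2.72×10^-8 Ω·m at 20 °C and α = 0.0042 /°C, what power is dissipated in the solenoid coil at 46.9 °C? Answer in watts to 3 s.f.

A = πr² = π(8.5500e-04 m)² = 2.297e-06 m²
R₍20₎ = ρL/A = (2.72×10^-8)(792)/(2.297e-06) = 9.38 Ω
R₍46.9₎ = R₍20₎(1 + αΔT) = 9.38 × (1 + 0.0042×26.9) = 10.44 Ω
P = I²R = (16.8)² × 10.44 = 2950 W

2950 W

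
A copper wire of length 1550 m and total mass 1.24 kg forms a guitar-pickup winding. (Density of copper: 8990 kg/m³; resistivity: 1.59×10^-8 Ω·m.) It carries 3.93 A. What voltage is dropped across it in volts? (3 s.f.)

1090 V

A = m/(density·L) = 1.24/(8990×1550) = 8.8988e-08 m²
R = ρL/A = (1.59×10^-8)(1550)/(8.8988e-08) = 276.9 Ω
V = IR = 3.93 × 276.9 = 1090 V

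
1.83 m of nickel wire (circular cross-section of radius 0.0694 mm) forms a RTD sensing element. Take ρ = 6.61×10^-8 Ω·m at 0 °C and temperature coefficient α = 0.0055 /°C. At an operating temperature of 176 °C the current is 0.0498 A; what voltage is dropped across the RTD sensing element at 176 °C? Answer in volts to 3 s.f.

A = πr² = π(6.9400e-05 m)² = 1.513e-08 m²
R₍0₎ = ρL/A = (6.61×10^-8)(1.83)/(1.513e-08) = 7.994 Ω
R₍176₎ = R₍0₎(1 + αΔT) = 7.994 × (1 + 0.0055×176) = 15.73 Ω
V = IR = 0.0498 × 15.73 = 0.783 V

0.783 V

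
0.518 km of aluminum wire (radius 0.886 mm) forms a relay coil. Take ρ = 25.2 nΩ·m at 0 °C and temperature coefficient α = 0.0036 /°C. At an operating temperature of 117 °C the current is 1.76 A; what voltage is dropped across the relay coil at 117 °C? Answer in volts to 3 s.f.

13.2 V

ρ = 25.2 nΩ·m = 2.52×10^-8 Ω·m
A = πr² = π(8.8600e-04 m)² = 2.466e-06 m²
R₍0₎ = ρL/A = (2.52×10^-8)(518)/(2.466e-06) = 5.293 Ω
R₍117₎ = R₍0₎(1 + αΔT) = 5.293 × (1 + 0.0036×117) = 7.523 Ω
V = IR = 1.76 × 7.523 = 13.2 V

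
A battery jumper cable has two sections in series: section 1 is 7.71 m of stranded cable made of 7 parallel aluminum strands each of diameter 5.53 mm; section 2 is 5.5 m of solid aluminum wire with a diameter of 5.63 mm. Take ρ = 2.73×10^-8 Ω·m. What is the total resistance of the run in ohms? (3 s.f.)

Section 1: A_strand = π(2.7650e-03)² = 2.402e-05 m²; R₁ = ρL/(N·A_s) = (2.73×10^-8)(7.71)/(7×2.402e-05) = 0.001252 Ω
Section 2: A = π(d/2)² = π(2.8150e-03 m)² = 2.489e-05 m²
R₂ = (2.73×10^-8)(5.5)/(2.489e-05) = 0.006031 Ω
R = R₁ + R₂ = 0.00728 Ω

0.00728 Ω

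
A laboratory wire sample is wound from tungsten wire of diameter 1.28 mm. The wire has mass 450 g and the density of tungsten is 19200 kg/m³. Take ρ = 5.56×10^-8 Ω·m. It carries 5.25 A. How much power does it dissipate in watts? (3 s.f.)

21.7 W

A = π(d/2)² = π(6.4000e-04 m)² = 1.2868e-06 m²
L = m/(density·A) = 0.45/(19200×1.2868e-06) = 18.21 m
R = ρL/A = (5.56×10^-8)(18.21)/(1.2868e-06) = 0.787 Ω
P = I²R = (5.25)² × 0.787 = 21.7 W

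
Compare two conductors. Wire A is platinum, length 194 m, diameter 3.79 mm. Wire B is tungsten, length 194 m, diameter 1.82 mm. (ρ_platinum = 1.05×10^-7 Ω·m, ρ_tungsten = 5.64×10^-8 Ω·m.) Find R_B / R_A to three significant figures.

R ∝ ρL/d², so R_B/R_A = (ρ_B/ρ_A) × (d_A/d_B)²
= (5.64×10^-8/1.05×10^-7) × (3.79/1.82)² = 2.33

2.33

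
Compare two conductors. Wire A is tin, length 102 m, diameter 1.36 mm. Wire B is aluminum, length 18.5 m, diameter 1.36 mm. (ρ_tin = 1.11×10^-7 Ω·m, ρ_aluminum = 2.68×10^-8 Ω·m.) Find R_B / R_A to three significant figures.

0.0438

R ∝ ρL/d², so R_B/R_A = (ρ_B/ρ_A) × (L_B/L_A)
= (2.68×10^-8/1.11×10^-7) × (18.5/102) = 0.0438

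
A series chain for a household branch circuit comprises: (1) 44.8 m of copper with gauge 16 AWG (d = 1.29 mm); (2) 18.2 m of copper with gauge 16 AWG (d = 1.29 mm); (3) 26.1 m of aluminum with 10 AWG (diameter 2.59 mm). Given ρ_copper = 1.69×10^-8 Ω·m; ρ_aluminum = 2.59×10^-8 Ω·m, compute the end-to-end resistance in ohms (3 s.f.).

0.943 Ω

Seg 1: A = π(1.29/2 mm)² = π(6.4500e-04 m)² = 1.307e-06 m²
R_1 = (1.69×10^-8)(44.8)/(1.307e-06) = 0.5793 Ω
Seg 2: A = π(1.29/2 mm)² = π(6.4500e-04 m)² = 1.307e-06 m²
R_2 = (1.69×10^-8)(18.2)/(1.307e-06) = 0.2353 Ω
Seg 3: A = π(2.59/2 mm)² = π(1.2950e-03 m)² = 5.269e-06 m²
R_3 = (2.59×10^-8)(26.1)/(5.269e-06) = 0.1283 Ω
R_total = R_1 + R_2 + R_3 = 0.943 Ω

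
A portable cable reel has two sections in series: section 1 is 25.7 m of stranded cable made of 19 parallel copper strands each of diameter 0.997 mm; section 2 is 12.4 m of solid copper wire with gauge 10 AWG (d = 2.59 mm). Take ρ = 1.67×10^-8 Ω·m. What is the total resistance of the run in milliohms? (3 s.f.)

Section 1: A_strand = π(4.9850e-04)² = 7.807e-07 m²; R₁ = ρL/(N·A_s) = (1.67×10^-8)(25.7)/(19×7.807e-07) = 0.02893 Ω
Section 2: A = π(2.59/2 mm)² = π(1.2950e-03 m)² = 5.269e-06 m²
R₂ = (1.67×10^-8)(12.4)/(5.269e-06) = 0.03931 Ω
R = R₁ + R₂ = 68.2 mΩ

68.2 mΩ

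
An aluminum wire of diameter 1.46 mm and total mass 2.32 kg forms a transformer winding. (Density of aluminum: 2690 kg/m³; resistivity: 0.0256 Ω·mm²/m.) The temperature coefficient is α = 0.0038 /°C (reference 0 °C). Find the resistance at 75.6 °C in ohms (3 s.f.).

ρ = 0.0256 Ω·mm²/m = 2.56×10^-8 Ω·m
A = π(d/2)² = π(7.3000e-04 m)² = 1.6742e-06 m²
L = m/(density·A) = 2.32/(2690×1.6742e-06) = 515.2 m
R = ρL/A = (2.56×10^-8)(515.2)/(1.6742e-06) = 7.877 Ω
R(75.6 °C) = 7.877 × (1 + 0.0038×75.6) = 10.1 Ω

10.1 Ω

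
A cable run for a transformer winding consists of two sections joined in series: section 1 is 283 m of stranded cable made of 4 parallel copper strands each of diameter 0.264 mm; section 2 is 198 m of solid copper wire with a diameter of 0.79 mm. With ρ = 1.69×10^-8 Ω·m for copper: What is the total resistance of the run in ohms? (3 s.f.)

Section 1: A_strand = π(1.3200e-04)² = 5.474e-08 m²; R₁ = ρL/(N·A_s) = (1.69×10^-8)(283)/(4×5.474e-08) = 21.84 Ω
Section 2: A = π(d/2)² = π(3.9500e-04 m)² = 4.902e-07 m²
R₂ = (1.69×10^-8)(198)/(4.902e-07) = 6.827 Ω
R = R₁ + R₂ = 28.7 Ω

28.7 Ω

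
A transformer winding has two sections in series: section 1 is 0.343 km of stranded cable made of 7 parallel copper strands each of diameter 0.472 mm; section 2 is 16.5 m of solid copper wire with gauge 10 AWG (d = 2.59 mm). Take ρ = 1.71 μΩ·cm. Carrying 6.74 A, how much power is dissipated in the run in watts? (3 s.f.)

220 W

ρ = 1.71 μΩ·cm = 1.71×10^-8 Ω·m
Section 1: A_strand = π(2.3600e-04)² = 1.750e-07 m²; R₁ = ρL/(N·A_s) = (1.71×10^-8)(343)/(7×1.750e-07) = 4.789 Ω
Section 2: A = π(2.59/2 mm)² = π(1.2950e-03 m)² = 5.269e-06 m²
R₂ = (1.71×10^-8)(16.5)/(5.269e-06) = 0.05355 Ω
R = R₁ + R₂ = 4.842 Ω
P = I²R = (6.74)² × 4.842 = 220 W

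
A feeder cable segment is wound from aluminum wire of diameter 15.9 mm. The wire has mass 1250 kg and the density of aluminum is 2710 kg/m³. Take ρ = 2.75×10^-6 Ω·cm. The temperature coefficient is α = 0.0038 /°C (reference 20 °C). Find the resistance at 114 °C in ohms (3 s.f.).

0.437 Ω

ρ = 2.75×10^-6 Ω·cm = 2.75×10^-8 Ω·m
A = π(d/2)² = π(7.9500e-03 m)² = 1.9856e-04 m²
L = m/(density·A) = 1250/(2710×1.9856e-04) = 2323 m
R = ρL/A = (2.75×10^-8)(2323)/(1.9856e-04) = 0.3217 Ω
R(114 °C) = 0.3217 × (1 + 0.0038×94) = 0.437 Ω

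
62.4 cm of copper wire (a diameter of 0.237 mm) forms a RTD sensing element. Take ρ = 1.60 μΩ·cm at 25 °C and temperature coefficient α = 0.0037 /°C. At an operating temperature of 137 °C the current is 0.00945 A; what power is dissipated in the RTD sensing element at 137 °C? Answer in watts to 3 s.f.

ρ = 1.60 μΩ·cm = 1.60×10^-8 Ω·m
A = π(d/2)² = π(1.1850e-04 m)² = 4.412e-08 m²
R₍25₎ = ρL/A = (1.60×10^-8)(0.624)/(4.412e-08) = 0.2263 Ω
R₍137₎ = R₍25₎(1 + αΔT) = 0.2263 × (1 + 0.0037×112) = 0.3201 Ω
P = I²R = (0.00945)² × 0.3201 = 2.86×10^-5 W

2.86×10^-5 W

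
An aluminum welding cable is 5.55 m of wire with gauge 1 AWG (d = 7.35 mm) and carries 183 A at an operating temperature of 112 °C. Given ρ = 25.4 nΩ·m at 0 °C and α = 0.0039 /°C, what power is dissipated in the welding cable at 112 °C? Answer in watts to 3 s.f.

160 W

ρ = 25.4 nΩ·m = 2.54×10^-8 Ω·m
A = π(7.35/2 mm)² = π(3.6750e-03 m)² = 4.243e-05 m²
R₍0₎ = ρL/A = (2.54×10^-8)(5.55)/(4.243e-05) = 0.003322 Ω
R₍112₎ = R₍0₎(1 + αΔT) = 0.003322 × (1 + 0.0039×112) = 0.004774 Ω
P = I²R = (183)² × 0.004774 = 160 W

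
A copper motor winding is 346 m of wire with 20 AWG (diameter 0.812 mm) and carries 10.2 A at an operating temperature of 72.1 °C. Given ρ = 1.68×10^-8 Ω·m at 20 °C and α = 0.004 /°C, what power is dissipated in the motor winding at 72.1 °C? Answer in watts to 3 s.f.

A = π(0.812/2 mm)² = π(4.0600e-04 m)² = 5.178e-07 m²
R₍20₎ = ρL/A = (1.68×10^-8)(346)/(5.178e-07) = 11.22 Ω
R₍72.1₎ = R₍20₎(1 + αΔT) = 11.22 × (1 + 0.004×52.1) = 13.56 Ω
P = I²R = (10.2)² × 13.56 = 1410 W

1410 W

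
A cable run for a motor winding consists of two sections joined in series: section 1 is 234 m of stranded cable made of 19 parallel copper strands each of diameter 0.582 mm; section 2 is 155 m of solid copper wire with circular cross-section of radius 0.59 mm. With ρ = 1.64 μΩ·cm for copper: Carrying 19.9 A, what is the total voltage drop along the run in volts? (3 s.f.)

61.4 V

ρ = 1.64 μΩ·cm = 1.64×10^-8 Ω·m
Section 1: A_strand = π(2.9100e-04)² = 2.660e-07 m²; R₁ = ρL/(N·A_s) = (1.64×10^-8)(234)/(19×2.660e-07) = 0.7592 Ω
Section 2: A = πr² = π(5.9000e-04 m)² = 1.094e-06 m²
R₂ = (1.64×10^-8)(155)/(1.094e-06) = 2.324 Ω
R = R₁ + R₂ = 3.084 Ω
V = IR = 19.9 × 3.084 = 61.4 V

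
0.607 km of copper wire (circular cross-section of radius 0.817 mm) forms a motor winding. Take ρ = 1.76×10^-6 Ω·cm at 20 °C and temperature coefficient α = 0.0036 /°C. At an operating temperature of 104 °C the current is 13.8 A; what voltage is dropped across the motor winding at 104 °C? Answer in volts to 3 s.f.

91.6 V

ρ = 1.76×10^-6 Ω·cm = 1.76×10^-8 Ω·m
A = πr² = π(8.1700e-04 m)² = 2.097e-06 m²
R₍20₎ = ρL/A = (1.76×10^-8)(607)/(2.097e-06) = 5.095 Ω
R₍104₎ = R₍20₎(1 + αΔT) = 5.095 × (1 + 0.0036×84) = 6.635 Ω
V = IR = 13.8 × 6.635 = 91.6 V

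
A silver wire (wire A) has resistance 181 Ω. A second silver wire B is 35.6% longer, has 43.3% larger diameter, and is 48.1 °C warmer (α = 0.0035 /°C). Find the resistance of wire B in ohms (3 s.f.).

R ∝ ρL/d² with ρ ∝ (1+αΔT), so R_B/R_A = (1 + 35.6/100) × (1 + 43.3/100)⁻² × (1 + 0.0035×48.1)
= 1.356 × 0.487 × 1.168 = 0.7715
R_B = 0.7715 × 181 = 140 Ω

140 Ω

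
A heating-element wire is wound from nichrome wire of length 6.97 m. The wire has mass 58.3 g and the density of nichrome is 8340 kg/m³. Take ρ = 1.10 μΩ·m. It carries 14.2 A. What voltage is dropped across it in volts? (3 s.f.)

109 V

ρ = 1.10 μΩ·m = 1.10×10^-6 Ω·m
A = m/(density·L) = 0.0583/(8340×6.97) = 1.0029e-06 m²
R = ρL/A = (1.10×10^-6)(6.97)/(1.0029e-06) = 7.645 Ω
V = IR = 14.2 × 7.645 = 109 V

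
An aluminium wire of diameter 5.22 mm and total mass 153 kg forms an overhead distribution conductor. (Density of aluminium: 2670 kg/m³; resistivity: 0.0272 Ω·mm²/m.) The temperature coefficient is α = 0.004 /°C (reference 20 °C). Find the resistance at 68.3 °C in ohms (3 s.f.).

ρ = 0.0272 Ω·mm²/m = 2.72×10^-8 Ω·m
A = π(d/2)² = π(2.6100e-03 m)² = 2.1401e-05 m²
L = m/(density·A) = 153/(2670×2.1401e-05) = 2678 m
R = ρL/A = (2.72×10^-8)(2678)/(2.1401e-05) = 3.403 Ω
R(68.3 °C) = 3.403 × (1 + 0.004×48.3) = 4.06 Ω

4.06 Ω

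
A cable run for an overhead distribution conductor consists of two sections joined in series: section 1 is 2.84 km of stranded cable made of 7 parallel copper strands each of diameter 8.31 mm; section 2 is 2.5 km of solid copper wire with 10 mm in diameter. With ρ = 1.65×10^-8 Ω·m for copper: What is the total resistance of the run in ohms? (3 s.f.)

0.649 Ω

Section 1: A_strand = π(4.1550e-03)² = 5.424e-05 m²; R₁ = ρL/(N·A_s) = (1.65×10^-8)(2840)/(7×5.424e-05) = 0.1234 Ω
Section 2: A = π(d/2)² = π(5.0000e-03 m)² = 7.854e-05 m²
R₂ = (1.65×10^-8)(2500)/(7.854e-05) = 0.5252 Ω
R = R₁ + R₂ = 0.649 Ω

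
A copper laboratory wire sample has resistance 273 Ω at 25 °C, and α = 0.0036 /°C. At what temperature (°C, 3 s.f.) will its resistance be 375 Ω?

129 °C

R = R₀(1 + α(T − T₀)) ⇒ T = T₀ + (R/R₀ − 1)/α
T = 25 + (375/273 − 1)/0.0036 = 25 + (0.3736)/0.0036 = 129 °C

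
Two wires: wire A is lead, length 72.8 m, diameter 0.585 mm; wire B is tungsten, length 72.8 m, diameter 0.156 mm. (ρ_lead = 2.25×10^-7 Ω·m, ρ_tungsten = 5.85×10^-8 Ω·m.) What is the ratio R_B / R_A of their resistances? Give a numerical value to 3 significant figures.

3.66

R ∝ ρL/d², so R_B/R_A = (ρ_B/ρ_A) × (d_A/d_B)²
= (5.85×10^-8/2.25×10^-7) × (0.585/0.156)² = 3.66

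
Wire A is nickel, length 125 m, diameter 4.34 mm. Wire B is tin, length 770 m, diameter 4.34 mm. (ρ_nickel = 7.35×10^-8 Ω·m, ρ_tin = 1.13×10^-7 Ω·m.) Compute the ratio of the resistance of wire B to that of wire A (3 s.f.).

R ∝ ρL/d², so R_B/R_A = (ρ_B/ρ_A) × (L_B/L_A)
= (1.13×10^-7/7.35×10^-8) × (770/125) = 9.47

9.47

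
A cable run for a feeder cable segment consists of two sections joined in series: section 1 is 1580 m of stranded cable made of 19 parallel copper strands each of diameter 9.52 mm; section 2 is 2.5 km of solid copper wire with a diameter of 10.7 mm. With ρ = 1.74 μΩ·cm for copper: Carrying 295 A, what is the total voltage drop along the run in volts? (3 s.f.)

ρ = 1.74 μΩ·cm = 1.74×10^-8 Ω·m
Section 1: A_strand = π(4.7600e-03)² = 7.118e-05 m²; R₁ = ρL/(N·A_s) = (1.74×10^-8)(1580)/(19×7.118e-05) = 0.02033 Ω
Section 2: A = π(d/2)² = π(5.3500e-03 m)² = 8.992e-05 m²
R₂ = (1.74×10^-8)(2500)/(8.992e-05) = 0.4838 Ω
R = R₁ + R₂ = 0.5041 Ω
V = IR = 295 × 0.5041 = 149 V

149 V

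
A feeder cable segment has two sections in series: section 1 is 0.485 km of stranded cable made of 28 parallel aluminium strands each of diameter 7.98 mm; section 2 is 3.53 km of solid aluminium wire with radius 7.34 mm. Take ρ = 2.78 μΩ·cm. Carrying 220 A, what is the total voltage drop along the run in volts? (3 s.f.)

130 V

ρ = 2.78 μΩ·cm = 2.78×10^-8 Ω·m
Section 1: A_strand = π(3.9900e-03)² = 5.001e-05 m²; R₁ = ρL/(N·A_s) = (2.78×10^-8)(485)/(28×5.001e-05) = 0.009628 Ω
Section 2: A = πr² = π(7.3400e-03 m)² = 1.693e-04 m²
R₂ = (2.78×10^-8)(3530)/(1.693e-04) = 0.5798 Ω
R = R₁ + R₂ = 0.5894 Ω
V = IR = 220 × 0.5894 = 130 V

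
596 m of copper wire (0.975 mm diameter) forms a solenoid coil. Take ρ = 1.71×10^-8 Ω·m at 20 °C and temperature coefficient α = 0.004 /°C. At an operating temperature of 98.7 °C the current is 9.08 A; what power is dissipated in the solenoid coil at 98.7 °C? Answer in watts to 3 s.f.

A = π(d/2)² = π(4.8750e-04 m)² = 7.466e-07 m²
R₍20₎ = ρL/A = (1.71×10^-8)(596)/(7.466e-07) = 13.65 Ω
R₍98.7₎ = R₍20₎(1 + αΔT) = 13.65 × (1 + 0.004×78.7) = 17.95 Ω
P = I²R = (9.08)² × 17.95 = 1480 W

1480 W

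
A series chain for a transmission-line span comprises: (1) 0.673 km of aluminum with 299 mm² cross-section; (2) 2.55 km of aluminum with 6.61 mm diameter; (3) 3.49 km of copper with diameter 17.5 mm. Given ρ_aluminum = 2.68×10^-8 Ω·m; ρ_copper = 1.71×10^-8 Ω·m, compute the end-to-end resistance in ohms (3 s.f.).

2.30 Ω

Seg 1: A = 299 mm² = 2.990e-04 m²
R_1 = (2.68×10^-8)(673)/(2.990e-04) = 0.06032 Ω
Seg 2: A = π(d/2)² = π(3.3050e-03 m)² = 3.432e-05 m²
R_2 = (2.68×10^-8)(2550)/(3.432e-05) = 1.992 Ω
Seg 3: A = π(d/2)² = π(8.7500e-03 m)² = 2.405e-04 m²
R_3 = (1.71×10^-8)(3490)/(2.405e-04) = 0.2481 Ω
R_total = R_1 + R_2 + R_3 = 2.30 Ω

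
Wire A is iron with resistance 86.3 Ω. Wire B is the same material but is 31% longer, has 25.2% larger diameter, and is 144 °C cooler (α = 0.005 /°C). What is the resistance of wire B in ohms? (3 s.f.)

20.2 Ω

R ∝ ρL/d² with ρ ∝ (1+αΔT), so R_B/R_A = (1 + 31/100) × (1 + 25.2/100)⁻² × (1 − 0.005×144)
= 1.31 × 0.638 × 0.28 = 0.234
R_B = 0.234 × 86.3 = 20.2 Ω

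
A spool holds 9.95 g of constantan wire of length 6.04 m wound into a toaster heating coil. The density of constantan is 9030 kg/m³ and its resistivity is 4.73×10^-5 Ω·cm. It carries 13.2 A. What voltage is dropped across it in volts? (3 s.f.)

207 V

ρ = 4.73×10^-5 Ω·cm = 4.73×10^-7 Ω·m
A = m/(density·L) = 0.00995/(9030×6.04) = 1.8243e-07 m²
R = ρL/A = (4.73×10^-7)(6.04)/(1.8243e-07) = 15.66 Ω
V = IR = 13.2 × 15.66 = 207 V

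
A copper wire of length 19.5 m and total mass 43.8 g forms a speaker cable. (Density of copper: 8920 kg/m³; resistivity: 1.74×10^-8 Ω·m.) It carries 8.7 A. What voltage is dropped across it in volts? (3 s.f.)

A = m/(density·L) = 0.0438/(8920×19.5) = 2.5181e-07 m²
R = ρL/A = (1.74×10^-8)(19.5)/(2.5181e-07) = 1.347 Ω
V = IR = 8.7 × 1.347 = 11.7 V

11.7 V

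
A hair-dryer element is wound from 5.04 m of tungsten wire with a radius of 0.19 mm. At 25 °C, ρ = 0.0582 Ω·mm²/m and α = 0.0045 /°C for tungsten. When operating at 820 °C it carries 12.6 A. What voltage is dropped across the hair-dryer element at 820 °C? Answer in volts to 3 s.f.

ρ = 0.0582 Ω·mm²/m = 5.82×10^-8 Ω·m
A = πr² = π(1.9000e-04 m)² = 1.134e-07 m²
R₍25₎ = ρL/A = (5.82×10^-8)(5.04)/(1.134e-07) = 2.586 Ω
R₍820₎ = R₍25₎(1 + αΔT) = 2.586 × (1 + 0.0045×795) = 11.84 Ω
V = IR = 12.6 × 11.84 = 149 V

149 V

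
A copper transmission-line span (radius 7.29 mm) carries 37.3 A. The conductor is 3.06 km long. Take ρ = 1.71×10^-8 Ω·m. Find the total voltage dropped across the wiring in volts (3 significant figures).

11.7 V

A = πr² = π(7.2900e-03 m)² = 1.670e-04 m²
R = ρL/A = (1.71×10^-8)(3060)/(1.670e-04) = 0.3134 Ω
V = IR = 37.3 × 0.3134 = 11.7 V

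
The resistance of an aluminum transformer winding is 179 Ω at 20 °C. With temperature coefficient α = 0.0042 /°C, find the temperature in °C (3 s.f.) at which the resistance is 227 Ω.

R = R₀(1 + α(T − T₀)) ⇒ T = T₀ + (R/R₀ − 1)/α
T = 20 + (227/179 − 1)/0.0042 = 20 + (0.2682)/0.0042 = 83.8 °C

83.8 °C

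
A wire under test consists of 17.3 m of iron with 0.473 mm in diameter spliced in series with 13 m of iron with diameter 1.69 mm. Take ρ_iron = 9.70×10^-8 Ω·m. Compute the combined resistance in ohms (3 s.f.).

10.1 Ω

Segment 1: A = π(d/2)² = π(2.3650e-04 m)² = 1.757e-07 m²
R₁ = ρL/A = (9.70×10^-8)(17.3)/(1.757e-07) = 9.55 Ω
Segment 2: A = π(d/2)² = π(8.4500e-04 m)² = 2.243e-06 m²
R₂ = (9.70×10^-8)(13)/(2.243e-06) = 0.5621 Ω
R = R₁ + R₂ = 10.1 Ω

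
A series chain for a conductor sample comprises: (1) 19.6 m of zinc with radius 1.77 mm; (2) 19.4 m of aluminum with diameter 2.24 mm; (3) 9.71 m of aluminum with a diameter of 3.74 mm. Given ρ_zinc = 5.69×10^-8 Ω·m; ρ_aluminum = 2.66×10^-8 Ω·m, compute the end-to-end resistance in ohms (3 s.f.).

0.268 Ω

Seg 1: A = πr² = π(1.7700e-03 m)² = 9.842e-06 m²
R_1 = (5.69×10^-8)(19.6)/(9.842e-06) = 0.1133 Ω
Seg 2: A = π(d/2)² = π(1.1200e-03 m)² = 3.941e-06 m²
R_2 = (2.66×10^-8)(19.4)/(3.941e-06) = 0.1309 Ω
Seg 3: A = π(d/2)² = π(1.8700e-03 m)² = 1.099e-05 m²
R_3 = (2.66×10^-8)(9.71)/(1.099e-05) = 0.02351 Ω
R_total = R_1 + R_2 + R_3 = 0.268 Ω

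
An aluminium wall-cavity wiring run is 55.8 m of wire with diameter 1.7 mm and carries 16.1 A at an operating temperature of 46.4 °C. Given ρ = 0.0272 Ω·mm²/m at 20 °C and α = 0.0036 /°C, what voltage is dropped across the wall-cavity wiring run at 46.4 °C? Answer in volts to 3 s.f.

ρ = 0.0272 Ω·mm²/m = 2.72×10^-8 Ω·m
A = π(d/2)² = π(8.5000e-04 m)² = 2.270e-06 m²
R₍20₎ = ρL/A = (2.72×10^-8)(55.8)/(2.270e-06) = 0.6687 Ω
R₍46.4₎ = R₍20₎(1 + αΔT) = 0.6687 × (1 + 0.0036×26.4) = 0.7322 Ω
V = IR = 16.1 × 0.7322 = 11.8 V

11.8 V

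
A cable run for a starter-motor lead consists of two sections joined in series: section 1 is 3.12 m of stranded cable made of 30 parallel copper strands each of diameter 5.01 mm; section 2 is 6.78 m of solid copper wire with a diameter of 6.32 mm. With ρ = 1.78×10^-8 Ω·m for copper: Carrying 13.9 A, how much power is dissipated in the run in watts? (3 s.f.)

Section 1: A_strand = π(2.5050e-03)² = 1.971e-05 m²; R₁ = ρL/(N·A_s) = (1.78×10^-8)(3.12)/(30×1.971e-05) = 9.390×10^-5 Ω
Section 2: A = π(d/2)² = π(3.1600e-03 m)² = 3.137e-05 m²
R₂ = (1.78×10^-8)(6.78)/(3.137e-05) = 0.003847 Ω
R = R₁ + R₂ = 0.003941 Ω
P = I²R = (13.9)² × 0.003941 = 0.761 W

0.761 W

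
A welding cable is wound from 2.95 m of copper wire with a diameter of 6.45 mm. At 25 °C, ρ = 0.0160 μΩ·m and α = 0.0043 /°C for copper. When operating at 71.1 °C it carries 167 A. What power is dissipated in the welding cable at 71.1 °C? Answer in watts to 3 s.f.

48.3 W

ρ = 0.0160 μΩ·m = 1.60×10^-8 Ω·m
A = π(d/2)² = π(3.2250e-03 m)² = 3.267e-05 m²
R₍25₎ = ρL/A = (1.60×10^-8)(2.95)/(3.267e-05) = 0.001445 Ω
R₍71.1₎ = R₍25₎(1 + αΔT) = 0.001445 × (1 + 0.0043×46.1) = 0.001731 Ω
P = I²R = (167)² × 0.001731 = 48.3 W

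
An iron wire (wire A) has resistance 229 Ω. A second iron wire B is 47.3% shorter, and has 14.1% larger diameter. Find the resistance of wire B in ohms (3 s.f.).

R ∝ L/d², so R_B/R_A = (1 − 47.3/100) × (1 + 14.1/100)⁻²
= 0.527 × 0.7681 = 0.4048
R_B = 0.4048 × 229 = 92.7 Ω

92.7 Ω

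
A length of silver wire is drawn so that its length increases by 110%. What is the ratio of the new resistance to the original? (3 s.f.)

k = 1 + 110/100 = 2.1; volume constant ⇒ A' = A/k, so R' = k²R.
Factor = 4.41

4.41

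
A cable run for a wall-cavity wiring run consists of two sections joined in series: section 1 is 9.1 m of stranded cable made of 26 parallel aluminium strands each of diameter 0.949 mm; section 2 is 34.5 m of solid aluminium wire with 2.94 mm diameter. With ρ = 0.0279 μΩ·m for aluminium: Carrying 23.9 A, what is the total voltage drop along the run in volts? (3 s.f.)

ρ = 0.0279 μΩ·m = 2.79×10^-8 Ω·m
Section 1: A_strand = π(4.7450e-04)² = 7.073e-07 m²; R₁ = ρL/(N·A_s) = (2.79×10^-8)(9.1)/(26×7.073e-07) = 0.01381 Ω
Section 2: A = π(d/2)² = π(1.4700e-03 m)² = 6.789e-06 m²
R₂ = (2.79×10^-8)(34.5)/(6.789e-06) = 0.1418 Ω
R = R₁ + R₂ = 0.1556 Ω
V = IR = 23.9 × 0.1556 = 3.72 V

3.72 V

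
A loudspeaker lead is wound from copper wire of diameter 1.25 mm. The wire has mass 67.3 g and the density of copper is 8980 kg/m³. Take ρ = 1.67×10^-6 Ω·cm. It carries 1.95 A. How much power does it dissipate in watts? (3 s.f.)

0.316 W

ρ = 1.67×10^-6 Ω·cm = 1.67×10^-8 Ω·m
A = π(d/2)² = π(6.2500e-04 m)² = 1.2272e-06 m²
L = m/(density·A) = 0.0673/(8980×1.2272e-06) = 6.107 m
R = ρL/A = (1.67×10^-8)(6.107)/(1.2272e-06) = 0.08311 Ω
P = I²R = (1.95)² × 0.08311 = 0.316 W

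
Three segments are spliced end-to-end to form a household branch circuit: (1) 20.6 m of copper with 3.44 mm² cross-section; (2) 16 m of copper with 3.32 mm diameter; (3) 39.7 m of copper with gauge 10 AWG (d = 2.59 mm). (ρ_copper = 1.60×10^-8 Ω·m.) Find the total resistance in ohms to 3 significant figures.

0.246 Ω

Seg 1: A = 3.44 mm² = 3.440e-06 m²
R_1 = (1.60×10^-8)(20.6)/(3.440e-06) = 0.09581 Ω
Seg 2: A = π(d/2)² = π(1.6600e-03 m)² = 8.657e-06 m²
R_2 = (1.60×10^-8)(16)/(8.657e-06) = 0.02957 Ω
Seg 3: A = π(2.59/2 mm)² = π(1.2950e-03 m)² = 5.269e-06 m²
R_3 = (1.60×10^-8)(39.7)/(5.269e-06) = 0.1206 Ω
R_total = R_1 + R_2 + R_3 = 0.246 Ω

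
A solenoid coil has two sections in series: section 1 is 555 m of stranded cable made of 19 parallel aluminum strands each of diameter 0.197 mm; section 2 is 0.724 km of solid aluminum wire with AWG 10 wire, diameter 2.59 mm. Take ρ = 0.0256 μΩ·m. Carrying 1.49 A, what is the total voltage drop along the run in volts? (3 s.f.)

41.8 V

ρ = 0.0256 μΩ·m = 2.56×10^-8 Ω·m
Section 1: A_strand = π(9.8500e-05)² = 3.048e-08 m²; R₁ = ρL/(N·A_s) = (2.56×10^-8)(555)/(19×3.048e-08) = 24.53 Ω
Section 2: A = π(2.59/2 mm)² = π(1.2950e-03 m)² = 5.269e-06 m²
R₂ = (2.56×10^-8)(724)/(5.269e-06) = 3.518 Ω
R = R₁ + R₂ = 28.05 Ω
V = IR = 1.49 × 28.05 = 41.8 V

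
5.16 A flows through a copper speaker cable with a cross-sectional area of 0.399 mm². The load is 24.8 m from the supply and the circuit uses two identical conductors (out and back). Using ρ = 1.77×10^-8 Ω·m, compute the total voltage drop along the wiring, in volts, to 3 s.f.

A = 0.399 mm² = 3.990e-07 m²
Total conductor length (both ways) L = 2 × 24.8 = 49.6 m
R = ρL/A = (1.77×10^-8)(49.6)/(3.990e-07) = 2.2 Ω
V = IR = 5.16 × 2.2 = 11.4 V

11.4 V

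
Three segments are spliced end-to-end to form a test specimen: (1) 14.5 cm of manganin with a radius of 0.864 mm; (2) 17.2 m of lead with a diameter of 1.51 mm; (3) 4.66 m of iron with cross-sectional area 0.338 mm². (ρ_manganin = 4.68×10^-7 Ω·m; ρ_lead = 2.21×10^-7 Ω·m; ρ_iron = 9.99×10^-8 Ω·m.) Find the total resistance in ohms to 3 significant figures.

3.53 Ω

Seg 1: A = πr² = π(8.6400e-04 m)² = 2.345e-06 m²
R_1 = (4.68×10^-7)(0.145)/(2.345e-06) = 0.02894 Ω
Seg 2: A = π(d/2)² = π(7.5500e-04 m)² = 1.791e-06 m²
R_2 = (2.21×10^-7)(17.2)/(1.791e-06) = 2.123 Ω
Seg 3: A = 0.338 mm² = 3.380e-07 m²
R_3 = (9.99×10^-8)(4.66)/(3.380e-07) = 1.377 Ω
R_total = R_1 + R_2 + R_3 = 3.53 Ω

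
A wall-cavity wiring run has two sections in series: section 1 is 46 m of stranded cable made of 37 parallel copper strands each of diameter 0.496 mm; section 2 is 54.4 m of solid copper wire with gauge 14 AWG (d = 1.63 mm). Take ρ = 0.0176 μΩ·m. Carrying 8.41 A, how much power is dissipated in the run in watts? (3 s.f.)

40.5 W

ρ = 0.0176 μΩ·m = 1.76×10^-8 Ω·m
Section 1: A_strand = π(2.4800e-04)² = 1.932e-07 m²; R₁ = ρL/(N·A_s) = (1.76×10^-8)(46)/(37×1.932e-07) = 0.1132 Ω
Section 2: A = π(1.63/2 mm)² = π(8.1500e-04 m)² = 2.087e-06 m²
R₂ = (1.76×10^-8)(54.4)/(2.087e-06) = 0.4588 Ω
R = R₁ + R₂ = 0.5721 Ω
P = I²R = (8.41)² × 0.5721 = 40.5 W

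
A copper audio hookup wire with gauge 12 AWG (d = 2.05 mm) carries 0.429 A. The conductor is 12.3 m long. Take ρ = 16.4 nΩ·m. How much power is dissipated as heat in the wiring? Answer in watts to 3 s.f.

ρ = 16.4 nΩ·m = 1.64×10^-8 Ω·m
A = π(2.05/2 mm)² = π(1.0250e-03 m)² = 3.301e-06 m²
R = ρL/A = (1.64×10^-8)(12.3)/(3.301e-06) = 0.06112 Ω
P = I²R = (0.429)² × 0.06112 = 0.0112 W

0.0112 W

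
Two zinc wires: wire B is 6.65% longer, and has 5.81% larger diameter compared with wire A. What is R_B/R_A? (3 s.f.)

R ∝ L/d², so R_B/R_A = (1 + 6.65/100) × (1 + 5.81/100)⁻²
= 1.067 × 0.8932 = 0.953

0.953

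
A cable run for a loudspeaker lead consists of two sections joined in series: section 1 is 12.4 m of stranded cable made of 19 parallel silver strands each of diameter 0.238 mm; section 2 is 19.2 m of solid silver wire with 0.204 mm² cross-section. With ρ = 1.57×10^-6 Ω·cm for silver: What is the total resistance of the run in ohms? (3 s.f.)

1.71 Ω

ρ = 1.57×10^-6 Ω·cm = 1.57×10^-8 Ω·m
Section 1: A_strand = π(1.1900e-04)² = 4.449e-08 m²; R₁ = ρL/(N·A_s) = (1.57×10^-8)(12.4)/(19×4.449e-08) = 0.2303 Ω
Section 2: A = 0.204 mm² = 2.040e-07 m²
R₂ = (1.57×10^-8)(19.2)/(2.040e-07) = 1.478 Ω
R = R₁ + R₂ = 1.71 Ω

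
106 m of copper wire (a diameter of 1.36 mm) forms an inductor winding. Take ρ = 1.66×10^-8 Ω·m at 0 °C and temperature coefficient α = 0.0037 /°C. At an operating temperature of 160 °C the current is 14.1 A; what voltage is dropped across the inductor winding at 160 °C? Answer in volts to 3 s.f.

A = π(d/2)² = π(6.8000e-04 m)² = 1.453e-06 m²
R₍0₎ = ρL/A = (1.66×10^-8)(106)/(1.453e-06) = 1.211 Ω
R₍160₎ = R₍0₎(1 + αΔT) = 1.211 × (1 + 0.0037×160) = 1.928 Ω
V = IR = 14.1 × 1.928 = 27.2 V

27.2 V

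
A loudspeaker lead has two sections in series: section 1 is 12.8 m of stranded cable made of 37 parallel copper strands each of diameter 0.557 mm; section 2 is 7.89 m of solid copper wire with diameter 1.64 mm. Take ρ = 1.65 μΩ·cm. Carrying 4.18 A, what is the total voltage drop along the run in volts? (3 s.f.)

0.356 V

ρ = 1.65 μΩ·cm = 1.65×10^-8 Ω·m
Section 1: A_strand = π(2.7850e-04)² = 2.437e-07 m²; R₁ = ρL/(N·A_s) = (1.65×10^-8)(12.8)/(37×2.437e-07) = 0.02343 Ω
Section 2: A = π(d/2)² = π(8.2000e-04 m)² = 2.112e-06 m²
R₂ = (1.65×10^-8)(7.89)/(2.112e-06) = 0.06163 Ω
R = R₁ + R₂ = 0.08505 Ω
V = IR = 4.18 × 0.08505 = 0.356 V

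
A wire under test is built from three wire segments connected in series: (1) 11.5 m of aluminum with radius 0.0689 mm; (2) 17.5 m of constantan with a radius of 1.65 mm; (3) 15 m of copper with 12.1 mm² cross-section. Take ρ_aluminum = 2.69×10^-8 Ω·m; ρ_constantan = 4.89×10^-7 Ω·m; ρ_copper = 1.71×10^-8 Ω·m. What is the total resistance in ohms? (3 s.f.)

21.8 Ω

Seg 1: A = πr² = π(6.8900e-05 m)² = 1.491e-08 m²
R_1 = (2.69×10^-8)(11.5)/(1.491e-08) = 20.74 Ω
Seg 2: A = πr² = π(1.6500e-03 m)² = 8.553e-06 m²
R_2 = (4.89×10^-7)(17.5)/(8.553e-06) = 1.001 Ω
Seg 3: A = 12.1 mm² = 1.210e-05 m²
R_3 = (1.71×10^-8)(15)/(1.210e-05) = 0.0212 Ω
R_total = R_1 + R_2 + R_3 = 21.8 Ω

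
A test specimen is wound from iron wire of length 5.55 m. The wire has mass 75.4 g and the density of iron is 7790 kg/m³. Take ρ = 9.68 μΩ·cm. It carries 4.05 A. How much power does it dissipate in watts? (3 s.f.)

ρ = 9.68 μΩ·cm = 9.68×10^-8 Ω·m
A = m/(density·L) = 0.0754/(7790×5.55) = 1.7440e-06 m²
R = ρL/A = (9.68×10^-8)(5.55)/(1.7440e-06) = 0.3081 Ω
P = I²R = (4.05)² × 0.3081 = 5.05 W

5.05 W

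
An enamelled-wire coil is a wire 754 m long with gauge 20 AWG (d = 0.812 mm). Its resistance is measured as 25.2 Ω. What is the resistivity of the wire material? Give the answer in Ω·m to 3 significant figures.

1.73×10^-8 Ω·m

A = π(0.812/2 mm)² = π(4.0600e-04 m)² = 5.178e-07 m²
ρ = RA/L = (25.2)(5.178e-07)/(754) = 1.73×10^-8 Ω·m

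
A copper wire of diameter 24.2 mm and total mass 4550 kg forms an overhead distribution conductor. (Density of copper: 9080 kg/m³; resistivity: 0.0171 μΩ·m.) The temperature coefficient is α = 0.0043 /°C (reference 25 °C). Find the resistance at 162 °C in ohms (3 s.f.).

ρ = 0.0171 μΩ·m = 1.71×10^-8 Ω·m
A = π(d/2)² = π(1.2100e-02 m)² = 4.5996e-04 m²
L = m/(density·A) = 4550/(9080×4.5996e-04) = 1089 m
R = ρL/A = (1.71×10^-8)(1089)/(4.5996e-04) = 0.0405 Ω
R(162 °C) = 0.0405 × (1 + 0.0043×137) = 0.0644 Ω

0.0644 Ω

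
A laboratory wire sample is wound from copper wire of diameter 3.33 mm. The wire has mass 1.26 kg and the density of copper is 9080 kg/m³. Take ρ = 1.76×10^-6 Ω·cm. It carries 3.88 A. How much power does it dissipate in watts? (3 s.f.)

ρ = 1.76×10^-6 Ω·cm = 1.76×10^-8 Ω·m
A = π(d/2)² = π(1.6650e-03 m)² = 8.7092e-06 m²
L = m/(density·A) = 1.26/(9080×8.7092e-06) = 15.93 m
R = ρL/A = (1.76×10^-8)(15.93)/(8.7092e-06) = 0.0322 Ω
P = I²R = (3.88)² × 0.0322 = 0.485 W

0.485 W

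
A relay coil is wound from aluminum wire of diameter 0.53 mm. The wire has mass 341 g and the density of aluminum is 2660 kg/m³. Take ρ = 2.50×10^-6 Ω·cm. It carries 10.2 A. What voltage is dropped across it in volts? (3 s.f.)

672 V

ρ = 2.50×10^-6 Ω·cm = 2.50×10^-8 Ω·m
A = π(d/2)² = π(2.6500e-04 m)² = 2.2062e-07 m²
L = m/(density·A) = 0.341/(2660×2.2062e-07) = 581.1 m
R = ρL/A = (2.50×10^-8)(581.1)/(2.2062e-07) = 65.85 Ω
V = IR = 10.2 × 65.85 = 672 V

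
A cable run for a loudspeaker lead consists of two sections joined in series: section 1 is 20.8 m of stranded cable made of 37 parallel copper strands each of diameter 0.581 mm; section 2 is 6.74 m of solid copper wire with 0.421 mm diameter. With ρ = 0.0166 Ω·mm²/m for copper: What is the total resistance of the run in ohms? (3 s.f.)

0.839 Ω

ρ = 0.0166 Ω·mm²/m = 1.66×10^-8 Ω·m
Section 1: A_strand = π(2.9050e-04)² = 2.651e-07 m²; R₁ = ρL/(N·A_s) = (1.66×10^-8)(20.8)/(37×2.651e-07) = 0.0352 Ω
Section 2: A = π(d/2)² = π(2.1050e-04 m)² = 1.392e-07 m²
R₂ = (1.66×10^-8)(6.74)/(1.392e-07) = 0.8037 Ω
R = R₁ + R₂ = 0.839 Ω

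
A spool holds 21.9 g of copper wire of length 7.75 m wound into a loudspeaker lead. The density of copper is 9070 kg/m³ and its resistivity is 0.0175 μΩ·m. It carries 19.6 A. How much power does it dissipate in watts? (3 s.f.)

167 W

ρ = 0.0175 μΩ·m = 1.75×10^-8 Ω·m
A = m/(density·L) = 0.0219/(9070×7.75) = 3.1156e-07 m²
R = ρL/A = (1.75×10^-8)(7.75)/(3.1156e-07) = 0.4353 Ω
P = I²R = (19.6)² × 0.4353 = 167 W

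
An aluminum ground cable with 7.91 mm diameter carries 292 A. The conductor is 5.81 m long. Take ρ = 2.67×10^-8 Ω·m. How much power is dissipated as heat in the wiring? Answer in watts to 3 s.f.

A = π(d/2)² = π(3.9550e-03 m)² = 4.914e-05 m²
R = ρL/A = (2.67×10^-8)(5.81)/(4.914e-05) = 0.003157 Ω
P = I²R = (292)² × 0.003157 = 269 W

269 W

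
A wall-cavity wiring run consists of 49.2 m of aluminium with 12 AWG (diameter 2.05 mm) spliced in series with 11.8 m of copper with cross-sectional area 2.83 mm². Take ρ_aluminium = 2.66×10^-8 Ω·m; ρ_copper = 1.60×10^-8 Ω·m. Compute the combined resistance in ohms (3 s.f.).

0.463 Ω

Segment 1: A = π(2.05/2 mm)² = π(1.0250e-03 m)² = 3.301e-06 m²
R₁ = ρL/A = (2.66×10^-8)(49.2)/(3.301e-06) = 0.3965 Ω
Segment 2: A = 2.83 mm² = 2.830e-06 m²
R₂ = (1.60×10^-8)(11.8)/(2.830e-06) = 0.06671 Ω
R = R₁ + R₂ = 0.463 Ω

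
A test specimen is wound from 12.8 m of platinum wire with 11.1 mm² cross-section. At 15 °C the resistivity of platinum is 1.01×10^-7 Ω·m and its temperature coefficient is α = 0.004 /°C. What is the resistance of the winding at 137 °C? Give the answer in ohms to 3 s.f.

A = 11.1 mm² = 1.110e-05 m²
R₍15°C₎ = ρL/A = (1.01×10^-7)(12.8)/(1.110e-05) = 0.1165 Ω
R = R₀(1 + αΔT) = 0.1165(1 + 0.004×122) = 0.173 Ω

0.173 Ω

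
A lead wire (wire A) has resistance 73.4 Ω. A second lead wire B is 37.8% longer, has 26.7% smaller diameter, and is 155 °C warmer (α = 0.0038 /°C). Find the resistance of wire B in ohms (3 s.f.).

299 Ω

R ∝ ρL/d² with ρ ∝ (1+αΔT), so R_B/R_A = (1 + 37.8/100) × (1 − 26.7/100)⁻² × (1 + 0.0038×155)
= 1.378 × 1.861 × 1.589 = 4.075
R_B = 4.075 × 73.4 = 299 Ω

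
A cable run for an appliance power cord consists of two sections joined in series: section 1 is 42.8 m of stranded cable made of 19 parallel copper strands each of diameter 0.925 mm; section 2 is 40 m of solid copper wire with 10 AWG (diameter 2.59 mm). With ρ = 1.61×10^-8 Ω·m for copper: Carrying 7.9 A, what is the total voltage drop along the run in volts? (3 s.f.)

1.39 V

Section 1: A_strand = π(4.6250e-04)² = 6.720e-07 m²; R₁ = ρL/(N·A_s) = (1.61×10^-8)(42.8)/(19×6.720e-07) = 0.05397 Ω
Section 2: A = π(2.59/2 mm)² = π(1.2950e-03 m)² = 5.269e-06 m²
R₂ = (1.61×10^-8)(40)/(5.269e-06) = 0.1222 Ω
R = R₁ + R₂ = 0.1762 Ω
V = IR = 7.9 × 0.1762 = 1.39 V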